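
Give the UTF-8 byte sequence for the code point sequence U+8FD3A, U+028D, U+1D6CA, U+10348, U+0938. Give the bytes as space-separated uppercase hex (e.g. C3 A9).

U+8FD3A: 4-byte form → F2 8F B4 BA.
U+028D: 2-byte form → CA 8D.
U+1D6CA: 4-byte form → F0 9D 9B 8A.
U+10348: 4-byte form → F0 90 8D 88.
U+0938: 3-byte form → E0 A4 B8.
Concatenated (17 bytes): F2 8F B4 BA CA 8D F0 9D 9B 8A F0 90 8D 88 E0 A4 B8.

F2 8F B4 BA CA 8D F0 9D 9B 8A F0 90 8D 88 E0 A4 B8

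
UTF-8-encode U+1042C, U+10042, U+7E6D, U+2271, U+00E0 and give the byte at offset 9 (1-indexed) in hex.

0xE7

1-indexed offset 9 is 0-indexed offset 8.
U+1042C → 4-byte form F0 90 90 AC at offsets 0–3.
U+10042 → 4-byte form F0 90 81 82 at offsets 4–7.
U+7E6D → 3-byte form E7 B9 AD at offsets 8–10.
Offset 8 falls in char 3's range; it's byte 1 of E7 B9 AD = 0xE7.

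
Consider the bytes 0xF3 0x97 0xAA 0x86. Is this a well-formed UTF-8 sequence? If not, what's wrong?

Leading byte 0xF3 = 11110011 → 4-byte form.
Continuation bytes 0x97=10010111, 0xAA=10101010, 0x86=10000110 all match 10xxxxxx.
Decoded value 0xD7A86 is ≥ 0x10000 (shortest form) and not a surrogate.

valid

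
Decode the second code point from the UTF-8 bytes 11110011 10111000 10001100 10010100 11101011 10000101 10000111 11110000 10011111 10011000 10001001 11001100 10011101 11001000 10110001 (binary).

U+B147

Offset 0: leading byte 0xF3 = 11110011 → 4-byte char #1 = F3 B8 8C 94.
Offset 4: leading byte 0xEB = 11101011 → 3-byte char #2 = EB 85 87.
Leading byte 0xEB = 11101011 matches 1110xxxx → 3-byte sequence.
Byte 1: 0xEB = 11101011, payload 1011 (4 bits).
Byte 2: 0x85 = 10000101 (10xxxxxx ✓), payload 000101.
Byte 3: 0x87 = 10000111 (10xxxxxx ✓), payload 000111.
Concatenate: 1011000101000111 = 0xB147 (16 bits → U+B147).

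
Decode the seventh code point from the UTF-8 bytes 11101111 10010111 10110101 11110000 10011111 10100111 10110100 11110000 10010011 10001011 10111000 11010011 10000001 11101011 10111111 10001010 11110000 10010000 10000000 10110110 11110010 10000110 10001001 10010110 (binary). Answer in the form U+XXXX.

Offset 0: leading byte 0xEF = 11101111 → 3-byte char #1 = EF 97 B5.
Offset 3: leading byte 0xF0 = 11110000 → 4-byte char #2 = F0 9F A7 B4.
Offset 7: leading byte 0xF0 = 11110000 → 4-byte char #3 = F0 93 8B B8.
Offset 11: leading byte 0xD3 = 11010011 → 2-byte char #4 = D3 81.
Offset 13: leading byte 0xEB = 11101011 → 3-byte char #5 = EB BF 8A.
Offset 16: leading byte 0xF0 = 11110000 → 4-byte char #6 = F0 90 80 B6.
Offset 20: leading byte 0xF2 = 11110010 → 4-byte char #7 = F2 86 89 96.
Leading byte 0xF2 = 11110010 matches 11110xxx → 4-byte sequence.
Byte 1: 0xF2 = 11110010, payload 010 (3 bits).
Byte 2: 0x86 = 10000110 (10xxxxxx ✓), payload 000110.
Byte 3: 0x89 = 10001001 (10xxxxxx ✓), payload 001001.
Byte 4: 0x96 = 10010110 (10xxxxxx ✓), payload 010110.
Concatenate: 010000110001001010110 = 0x86256 (21 bits → U+86256).

U+86256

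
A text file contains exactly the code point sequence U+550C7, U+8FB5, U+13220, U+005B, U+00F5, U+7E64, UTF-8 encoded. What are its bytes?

F1 95 83 87 E8 BE B5 F0 93 88 A0 5B C3 B5 E7 B9 A4

U+550C7: 4-byte form → F1 95 83 87.
U+8FB5: 3-byte form → E8 BE B5.
U+13220: 4-byte form → F0 93 88 A0.
U+005B: 1-byte form → 5B.
U+00F5: 2-byte form → C3 B5.
U+7E64: 3-byte form → E7 B9 A4.
Concatenated (17 bytes): F1 95 83 87 E8 BE B5 F0 93 88 A0 5B C3 B5 E7 B9 A4.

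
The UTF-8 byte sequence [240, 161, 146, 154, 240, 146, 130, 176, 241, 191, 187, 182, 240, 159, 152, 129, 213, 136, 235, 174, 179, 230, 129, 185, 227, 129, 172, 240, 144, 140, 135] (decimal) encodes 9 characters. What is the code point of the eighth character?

Offset 0: leading byte 0xF0 = 11110000 → 4-byte char #1 = F0 A1 92 9A.
Offset 4: leading byte 0xF0 = 11110000 → 4-byte char #2 = F0 92 82 B0.
Offset 8: leading byte 0xF1 = 11110001 → 4-byte char #3 = F1 BF BB B6.
Offset 12: leading byte 0xF0 = 11110000 → 4-byte char #4 = F0 9F 98 81.
Offset 16: leading byte 0xD5 = 11010101 → 2-byte char #5 = D5 88.
Offset 18: leading byte 0xEB = 11101011 → 3-byte char #6 = EB AE B3.
Offset 21: leading byte 0xE6 = 11100110 → 3-byte char #7 = E6 81 B9.
Offset 24: leading byte 0xE3 = 11100011 → 3-byte char #8 = E3 81 AC.
Leading byte 0xE3 = 11100011 matches 1110xxxx → 3-byte sequence.
Byte 1: 0xE3 = 11100011, payload 0011 (4 bits).
Byte 2: 0x81 = 10000001 (10xxxxxx ✓), payload 000001.
Byte 3: 0xAC = 10101100 (10xxxxxx ✓), payload 101100.
Concatenate: 0011000001101100 = 0x306C (16 bits → U+306C).

U+306C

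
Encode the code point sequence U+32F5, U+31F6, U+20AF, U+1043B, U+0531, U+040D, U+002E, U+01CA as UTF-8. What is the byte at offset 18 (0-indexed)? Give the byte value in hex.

0xC7

U+32F5 → 3-byte form E3 8B B5 at offsets 0–2.
U+31F6 → 3-byte form E3 87 B6 at offsets 3–5.
U+20AF → 3-byte form E2 82 AF at offsets 6–8.
U+1043B → 4-byte form F0 90 90 BB at offsets 9–12.
U+0531 → 2-byte form D4 B1 at offsets 13–14.
U+040D → 2-byte form D0 8D at offsets 15–16.
U+002E → 1-byte form 2E at offsets 17–17.
U+01CA → 2-byte form C7 8A at offsets 18–19.
Offset 18 falls in char 8's range; it's byte 1 of C7 8A = 0xC7.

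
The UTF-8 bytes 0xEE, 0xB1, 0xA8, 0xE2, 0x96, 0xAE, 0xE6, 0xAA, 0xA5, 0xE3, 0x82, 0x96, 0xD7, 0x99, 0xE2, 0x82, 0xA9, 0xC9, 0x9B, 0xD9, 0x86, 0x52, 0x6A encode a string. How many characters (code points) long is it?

10

Byte at offset 0: 0xEE = 11101110 → 3-byte char (#1). Advance 3.
Byte at offset 3: 0xE2 = 11100010 → 3-byte char (#2). Advance 3.
Byte at offset 6: 0xE6 = 11100110 → 3-byte char (#3). Advance 3.
Byte at offset 9: 0xE3 = 11100011 → 3-byte char (#4). Advance 3.
Byte at offset 12: 0xD7 = 11010111 → 2-byte char (#5). Advance 2.
Byte at offset 14: 0xE2 = 11100010 → 3-byte char (#6). Advance 3.
Byte at offset 17: 0xC9 = 11001001 → 2-byte char (#7). Advance 2.
Byte at offset 19: 0xD9 = 11011001 → 2-byte char (#8). Advance 2.
Byte at offset 21: 0x52 = 01010010 → 1-byte char (#9). Advance 1.
Byte at offset 22: 0x6A = 01101010 → 1-byte char (#10). Advance 1.
Reached end at offset 23 after 10 code points.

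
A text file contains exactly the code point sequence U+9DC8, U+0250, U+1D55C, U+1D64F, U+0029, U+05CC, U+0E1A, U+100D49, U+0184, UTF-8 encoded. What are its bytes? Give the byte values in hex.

U+9DC8: 3-byte form → E9 B7 88.
U+0250: 2-byte form → C9 90.
U+1D55C: 4-byte form → F0 9D 95 9C.
U+1D64F: 4-byte form → F0 9D 99 8F.
U+0029: 1-byte form → 29.
U+05CC: 2-byte form → D7 8C.
U+0E1A: 3-byte form → E0 B8 9A.
U+100D49: 4-byte form → F4 80 B5 89.
U+0184: 2-byte form → C6 84.
Concatenated (25 bytes): E9 B7 88 C9 90 F0 9D 95 9C F0 9D 99 8F 29 D7 8C E0 B8 9A F4 80 B5 89 C6 84.

E9 B7 88 C9 90 F0 9D 95 9C F0 9D 99 8F 29 D7 8C E0 B8 9A F4 80 B5 89 C6 84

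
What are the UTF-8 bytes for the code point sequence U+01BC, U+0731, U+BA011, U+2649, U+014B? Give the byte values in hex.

U+01BC: 2-byte form → C6 BC.
U+0731: 2-byte form → DC B1.
U+BA011: 4-byte form → F2 BA 80 91.
U+2649: 3-byte form → E2 99 89.
U+014B: 2-byte form → C5 8B.
Concatenated (13 bytes): C6 BC DC B1 F2 BA 80 91 E2 99 89 C5 8B.

C6 BC DC B1 F2 BA 80 91 E2 99 89 C5 8B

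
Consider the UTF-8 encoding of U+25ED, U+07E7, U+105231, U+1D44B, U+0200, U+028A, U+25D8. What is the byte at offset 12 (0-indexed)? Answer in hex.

U+25ED → 3-byte form E2 97 AD at offsets 0–2.
U+07E7 → 2-byte form DF A7 at offsets 3–4.
U+105231 → 4-byte form F4 85 88 B1 at offsets 5–8.
U+1D44B → 4-byte form F0 9D 91 8B at offsets 9–12.
Offset 12 falls in char 4's range; it's byte 4 of F0 9D 91 8B = 0x8B.

0x8B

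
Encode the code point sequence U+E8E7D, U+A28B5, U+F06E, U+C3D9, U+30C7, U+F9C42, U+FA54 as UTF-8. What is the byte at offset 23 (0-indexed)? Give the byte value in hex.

0x94

U+E8E7D → 4-byte form F3 A8 B9 BD at offsets 0–3.
U+A28B5 → 4-byte form F2 A2 A2 B5 at offsets 4–7.
U+F06E → 3-byte form EF 81 AE at offsets 8–10.
U+C3D9 → 3-byte form EC 8F 99 at offsets 11–13.
U+30C7 → 3-byte form E3 83 87 at offsets 14–16.
U+F9C42 → 4-byte form F3 B9 B1 82 at offsets 17–20.
U+FA54 → 3-byte form EF A9 94 at offsets 21–23.
Offset 23 falls in char 7's range; it's byte 3 of EF A9 94 = 0x94.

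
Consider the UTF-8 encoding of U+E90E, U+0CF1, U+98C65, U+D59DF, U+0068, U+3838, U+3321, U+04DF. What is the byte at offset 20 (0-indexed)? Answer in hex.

U+E90E → 3-byte form EE A4 8E at offsets 0–2.
U+0CF1 → 3-byte form E0 B3 B1 at offsets 3–5.
U+98C65 → 4-byte form F2 98 B1 A5 at offsets 6–9.
U+D59DF → 4-byte form F3 95 A7 9F at offsets 10–13.
U+0068 → 1-byte form 68 at offsets 14–14.
U+3838 → 3-byte form E3 A0 B8 at offsets 15–17.
U+3321 → 3-byte form E3 8C A1 at offsets 18–20.
Offset 20 falls in char 7's range; it's byte 3 of E3 8C A1 = 0xA1.

0xA1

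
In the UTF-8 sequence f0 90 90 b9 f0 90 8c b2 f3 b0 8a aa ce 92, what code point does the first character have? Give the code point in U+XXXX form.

Offset 0: leading byte 0xF0 = 11110000 → 4-byte char #1 = F0 90 90 B9.
Leading byte 0xF0 = 11110000 matches 11110xxx → 4-byte sequence.
Byte 1: 0xF0 = 11110000, payload 000 (3 bits).
Byte 2: 0x90 = 10010000 (10xxxxxx ✓), payload 010000.
Byte 3: 0x90 = 10010000 (10xxxxxx ✓), payload 010000.
Byte 4: 0xB9 = 10111001 (10xxxxxx ✓), payload 111001.
Concatenate: 000010000010000111001 = 0x10439 (21 bits → U+10439).

U+10439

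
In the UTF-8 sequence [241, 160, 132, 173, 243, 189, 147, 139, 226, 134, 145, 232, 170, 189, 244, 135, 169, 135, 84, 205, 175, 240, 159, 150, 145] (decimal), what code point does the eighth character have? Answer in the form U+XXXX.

Offset 0: leading byte 0xF1 = 11110001 → 4-byte char #1 = F1 A0 84 AD.
Offset 4: leading byte 0xF3 = 11110011 → 4-byte char #2 = F3 BD 93 8B.
Offset 8: leading byte 0xE2 = 11100010 → 3-byte char #3 = E2 86 91.
Offset 11: leading byte 0xE8 = 11101000 → 3-byte char #4 = E8 AA BD.
Offset 14: leading byte 0xF4 = 11110100 → 4-byte char #5 = F4 87 A9 87.
Offset 18: leading byte 0x54 = 01010100 → 1-byte char #6 = 54.
Offset 19: leading byte 0xCD = 11001101 → 2-byte char #7 = CD AF.
Offset 21: leading byte 0xF0 = 11110000 → 4-byte char #8 = F0 9F 96 91.
Leading byte 0xF0 = 11110000 matches 11110xxx → 4-byte sequence.
Byte 1: 0xF0 = 11110000, payload 000 (3 bits).
Byte 2: 0x9F = 10011111 (10xxxxxx ✓), payload 011111.
Byte 3: 0x96 = 10010110 (10xxxxxx ✓), payload 010110.
Byte 4: 0x91 = 10010001 (10xxxxxx ✓), payload 010001.
Concatenate: 000011111010110010001 = 0x1F591 (21 bits → U+1F591).

U+1F591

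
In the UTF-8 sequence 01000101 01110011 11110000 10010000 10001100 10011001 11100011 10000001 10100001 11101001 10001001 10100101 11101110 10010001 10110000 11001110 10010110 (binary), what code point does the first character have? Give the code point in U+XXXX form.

U+0045

Offset 0: leading byte 0x45 = 01000101 → 1-byte char #1 = 45.
Leading byte 0x45 = 01000101 matches 0xxxxxxx → 1-byte sequence.
Byte 1: 0x45 = 01000101, payload 1000101 (7 bits).
Concatenate: 1000101 = 0x45 (7 bits → U+0045).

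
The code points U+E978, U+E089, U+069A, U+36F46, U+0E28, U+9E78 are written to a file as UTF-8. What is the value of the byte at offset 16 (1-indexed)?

0xE9

1-indexed offset 16 is 0-indexed offset 15.
U+E978 → 3-byte form EE A5 B8 at offsets 0–2.
U+E089 → 3-byte form EE 82 89 at offsets 3–5.
U+069A → 2-byte form DA 9A at offsets 6–7.
U+36F46 → 4-byte form F0 B6 BD 86 at offsets 8–11.
U+0E28 → 3-byte form E0 B8 A8 at offsets 12–14.
U+9E78 → 3-byte form E9 B9 B8 at offsets 15–17.
Offset 15 falls in char 6's range; it's byte 1 of E9 B9 B8 = 0xE9.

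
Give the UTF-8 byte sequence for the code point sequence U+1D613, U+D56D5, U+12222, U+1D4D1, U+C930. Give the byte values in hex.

F0 9D 98 93 F3 95 9B 95 F0 92 88 A2 F0 9D 93 91 EC A4 B0

U+1D613: 4-byte form → F0 9D 98 93.
U+D56D5: 4-byte form → F3 95 9B 95.
U+12222: 4-byte form → F0 92 88 A2.
U+1D4D1: 4-byte form → F0 9D 93 91.
U+C930: 3-byte form → EC A4 B0.
Concatenated (19 bytes): F0 9D 98 93 F3 95 9B 95 F0 92 88 A2 F0 9D 93 91 EC A4 B0.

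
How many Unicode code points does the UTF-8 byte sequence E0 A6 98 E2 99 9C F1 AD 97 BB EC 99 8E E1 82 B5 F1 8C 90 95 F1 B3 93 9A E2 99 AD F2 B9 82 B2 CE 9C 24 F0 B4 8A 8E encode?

Byte at offset 0: 0xE0 = 11100000 → 3-byte char (#1). Advance 3.
Byte at offset 3: 0xE2 = 11100010 → 3-byte char (#2). Advance 3.
Byte at offset 6: 0xF1 = 11110001 → 4-byte char (#3). Advance 4.
Byte at offset 10: 0xEC = 11101100 → 3-byte char (#4). Advance 3.
Byte at offset 13: 0xE1 = 11100001 → 3-byte char (#5). Advance 3.
Byte at offset 16: 0xF1 = 11110001 → 4-byte char (#6). Advance 4.
Byte at offset 20: 0xF1 = 11110001 → 4-byte char (#7). Advance 4.
Byte at offset 24: 0xE2 = 11100010 → 3-byte char (#8). Advance 3.
Byte at offset 27: 0xF2 = 11110010 → 4-byte char (#9). Advance 4.
Byte at offset 31: 0xCE = 11001110 → 2-byte char (#10). Advance 2.
Byte at offset 33: 0x24 = 00100100 → 1-byte char (#11). Advance 1.
Byte at offset 34: 0xF0 = 11110000 → 4-byte char (#12). Advance 4.
Reached end at offset 38 after 12 code points.

12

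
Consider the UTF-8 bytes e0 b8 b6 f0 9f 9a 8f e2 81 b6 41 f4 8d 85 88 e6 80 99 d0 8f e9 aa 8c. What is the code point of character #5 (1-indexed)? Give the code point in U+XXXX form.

Offset 0: leading byte 0xE0 = 11100000 → 3-byte char #1 = E0 B8 B6.
Offset 3: leading byte 0xF0 = 11110000 → 4-byte char #2 = F0 9F 9A 8F.
Offset 7: leading byte 0xE2 = 11100010 → 3-byte char #3 = E2 81 B6.
Offset 10: leading byte 0x41 = 01000001 → 1-byte char #4 = 41.
Offset 11: leading byte 0xF4 = 11110100 → 4-byte char #5 = F4 8D 85 88.
Leading byte 0xF4 = 11110100 matches 11110xxx → 4-byte sequence.
Byte 1: 0xF4 = 11110100, payload 100 (3 bits).
Byte 2: 0x8D = 10001101 (10xxxxxx ✓), payload 001101.
Byte 3: 0x85 = 10000101 (10xxxxxx ✓), payload 000101.
Byte 4: 0x88 = 10001000 (10xxxxxx ✓), payload 001000.
Concatenate: 100001101000101001000 = 0x10D148 (21 bits → U+10D148).

U+10D148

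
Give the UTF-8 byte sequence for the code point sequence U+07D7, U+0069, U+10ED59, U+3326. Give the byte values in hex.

U+07D7: 2-byte form → DF 97.
U+0069: 1-byte form → 69.
U+10ED59: 4-byte form → F4 8E B5 99.
U+3326: 3-byte form → E3 8C A6.
Concatenated (10 bytes): DF 97 69 F4 8E B5 99 E3 8C A6.

DF 97 69 F4 8E B5 99 E3 8C A6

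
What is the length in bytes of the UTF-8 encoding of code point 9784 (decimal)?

U+2638 = 0x2638. UTF-8 uses 1 byte below 0x80, 2 below 0x800, 3 below 0x10000, 4 up to 0x10FFFF. 0x2638 is in U+0800–U+FFFF → 3 bytes.

3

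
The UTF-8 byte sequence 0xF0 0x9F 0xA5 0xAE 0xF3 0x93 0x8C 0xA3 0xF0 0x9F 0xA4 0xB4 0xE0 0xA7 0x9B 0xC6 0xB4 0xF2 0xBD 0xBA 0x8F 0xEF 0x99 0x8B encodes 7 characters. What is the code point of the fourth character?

U+09DB

Offset 0: leading byte 0xF0 = 11110000 → 4-byte char #1 = F0 9F A5 AE.
Offset 4: leading byte 0xF3 = 11110011 → 4-byte char #2 = F3 93 8C A3.
Offset 8: leading byte 0xF0 = 11110000 → 4-byte char #3 = F0 9F A4 B4.
Offset 12: leading byte 0xE0 = 11100000 → 3-byte char #4 = E0 A7 9B.
Leading byte 0xE0 = 11100000 matches 1110xxxx → 3-byte sequence.
Byte 1: 0xE0 = 11100000, payload 0000 (4 bits).
Byte 2: 0xA7 = 10100111 (10xxxxxx ✓), payload 100111.
Byte 3: 0x9B = 10011011 (10xxxxxx ✓), payload 011011.
Concatenate: 0000100111011011 = 0x9DB (16 bits → U+09DB).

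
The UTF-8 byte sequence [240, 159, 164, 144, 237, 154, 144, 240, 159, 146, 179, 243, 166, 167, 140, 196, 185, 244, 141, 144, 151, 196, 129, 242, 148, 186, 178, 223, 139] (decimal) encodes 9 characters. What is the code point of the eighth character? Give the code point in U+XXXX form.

Offset 0: leading byte 0xF0 = 11110000 → 4-byte char #1 = F0 9F A4 90.
Offset 4: leading byte 0xED = 11101101 → 3-byte char #2 = ED 9A 90.
Offset 7: leading byte 0xF0 = 11110000 → 4-byte char #3 = F0 9F 92 B3.
Offset 11: leading byte 0xF3 = 11110011 → 4-byte char #4 = F3 A6 A7 8C.
Offset 15: leading byte 0xC4 = 11000100 → 2-byte char #5 = C4 B9.
Offset 17: leading byte 0xF4 = 11110100 → 4-byte char #6 = F4 8D 90 97.
Offset 21: leading byte 0xC4 = 11000100 → 2-byte char #7 = C4 81.
Offset 23: leading byte 0xF2 = 11110010 → 4-byte char #8 = F2 94 BA B2.
Leading byte 0xF2 = 11110010 matches 11110xxx → 4-byte sequence.
Byte 1: 0xF2 = 11110010, payload 010 (3 bits).
Byte 2: 0x94 = 10010100 (10xxxxxx ✓), payload 010100.
Byte 3: 0xBA = 10111010 (10xxxxxx ✓), payload 111010.
Byte 4: 0xB2 = 10110010 (10xxxxxx ✓), payload 110010.
Concatenate: 010010100111010110010 = 0x94EB2 (21 bits → U+94EB2).

U+94EB2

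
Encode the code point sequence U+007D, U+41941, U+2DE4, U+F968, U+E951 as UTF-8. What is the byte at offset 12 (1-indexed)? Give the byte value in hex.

1-indexed offset 12 is 0-indexed offset 11.
U+007D → 1-byte form 7D at offsets 0–0.
U+41941 → 4-byte form F1 81 A5 81 at offsets 1–4.
U+2DE4 → 3-byte form E2 B7 A4 at offsets 5–7.
U+F968 → 3-byte form EF A5 A8 at offsets 8–10.
U+E951 → 3-byte form EE A5 91 at offsets 11–13.
Offset 11 falls in char 5's range; it's byte 1 of EE A5 91 = 0xEE.

0xEE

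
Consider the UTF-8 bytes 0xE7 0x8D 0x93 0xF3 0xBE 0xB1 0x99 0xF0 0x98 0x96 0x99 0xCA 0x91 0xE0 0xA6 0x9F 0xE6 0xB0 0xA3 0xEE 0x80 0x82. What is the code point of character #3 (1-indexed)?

U+18599

Offset 0: leading byte 0xE7 = 11100111 → 3-byte char #1 = E7 8D 93.
Offset 3: leading byte 0xF3 = 11110011 → 4-byte char #2 = F3 BE B1 99.
Offset 7: leading byte 0xF0 = 11110000 → 4-byte char #3 = F0 98 96 99.
Leading byte 0xF0 = 11110000 matches 11110xxx → 4-byte sequence.
Byte 1: 0xF0 = 11110000, payload 000 (3 bits).
Byte 2: 0x98 = 10011000 (10xxxxxx ✓), payload 011000.
Byte 3: 0x96 = 10010110 (10xxxxxx ✓), payload 010110.
Byte 4: 0x99 = 10011001 (10xxxxxx ✓), payload 011001.
Concatenate: 000011000010110011001 = 0x18599 (21 bits → U+18599).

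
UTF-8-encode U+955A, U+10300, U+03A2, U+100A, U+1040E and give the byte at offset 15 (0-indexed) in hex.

0x8E

U+955A → 3-byte form E9 95 9A at offsets 0–2.
U+10300 → 4-byte form F0 90 8C 80 at offsets 3–6.
U+03A2 → 2-byte form CE A2 at offsets 7–8.
U+100A → 3-byte form E1 80 8A at offsets 9–11.
U+1040E → 4-byte form F0 90 90 8E at offsets 12–15.
Offset 15 falls in char 5's range; it's byte 4 of F0 90 90 8E = 0x8E.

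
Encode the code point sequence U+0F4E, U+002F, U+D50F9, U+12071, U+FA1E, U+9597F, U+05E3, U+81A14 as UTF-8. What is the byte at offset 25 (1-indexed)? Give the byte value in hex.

0x94

1-indexed offset 25 is 0-indexed offset 24.
U+0F4E → 3-byte form E0 BD 8E at offsets 0–2.
U+002F → 1-byte form 2F at offsets 3–3.
U+D50F9 → 4-byte form F3 95 83 B9 at offsets 4–7.
U+12071 → 4-byte form F0 92 81 B1 at offsets 8–11.
U+FA1E → 3-byte form EF A8 9E at offsets 12–14.
U+9597F → 4-byte form F2 95 A5 BF at offsets 15–18.
U+05E3 → 2-byte form D7 A3 at offsets 19–20.
U+81A14 → 4-byte form F2 81 A8 94 at offsets 21–24.
Offset 24 falls in char 8's range; it's byte 4 of F2 81 A8 94 = 0x94.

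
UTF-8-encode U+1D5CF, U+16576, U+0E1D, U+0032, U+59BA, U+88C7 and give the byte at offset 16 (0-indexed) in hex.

0xA3

U+1D5CF → 4-byte form F0 9D 97 8F at offsets 0–3.
U+16576 → 4-byte form F0 96 95 B6 at offsets 4–7.
U+0E1D → 3-byte form E0 B8 9D at offsets 8–10.
U+0032 → 1-byte form 32 at offsets 11–11.
U+59BA → 3-byte form E5 A6 BA at offsets 12–14.
U+88C7 → 3-byte form E8 A3 87 at offsets 15–17.
Offset 16 falls in char 6's range; it's byte 2 of E8 A3 87 = 0xA3.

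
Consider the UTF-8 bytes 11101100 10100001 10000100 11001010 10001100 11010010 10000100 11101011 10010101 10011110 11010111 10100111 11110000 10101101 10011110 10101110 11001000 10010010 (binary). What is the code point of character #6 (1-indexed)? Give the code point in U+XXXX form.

Offset 0: leading byte 0xEC = 11101100 → 3-byte char #1 = EC A1 84.
Offset 3: leading byte 0xCA = 11001010 → 2-byte char #2 = CA 8C.
Offset 5: leading byte 0xD2 = 11010010 → 2-byte char #3 = D2 84.
Offset 7: leading byte 0xEB = 11101011 → 3-byte char #4 = EB 95 9E.
Offset 10: leading byte 0xD7 = 11010111 → 2-byte char #5 = D7 A7.
Offset 12: leading byte 0xF0 = 11110000 → 4-byte char #6 = F0 AD 9E AE.
Leading byte 0xF0 = 11110000 matches 11110xxx → 4-byte sequence.
Byte 1: 0xF0 = 11110000, payload 000 (3 bits).
Byte 2: 0xAD = 10101101 (10xxxxxx ✓), payload 101101.
Byte 3: 0x9E = 10011110 (10xxxxxx ✓), payload 011110.
Byte 4: 0xAE = 10101110 (10xxxxxx ✓), payload 101110.
Concatenate: 000101101011110101110 = 0x2D7AE (21 bits → U+2D7AE).

U+2D7AE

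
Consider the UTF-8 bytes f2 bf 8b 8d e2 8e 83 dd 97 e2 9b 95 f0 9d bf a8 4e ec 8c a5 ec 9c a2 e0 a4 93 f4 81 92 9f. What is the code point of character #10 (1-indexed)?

Offset 0: leading byte 0xF2 = 11110010 → 4-byte char #1 = F2 BF 8B 8D.
Offset 4: leading byte 0xE2 = 11100010 → 3-byte char #2 = E2 8E 83.
Offset 7: leading byte 0xDD = 11011101 → 2-byte char #3 = DD 97.
Offset 9: leading byte 0xE2 = 11100010 → 3-byte char #4 = E2 9B 95.
Offset 12: leading byte 0xF0 = 11110000 → 4-byte char #5 = F0 9D BF A8.
Offset 16: leading byte 0x4E = 01001110 → 1-byte char #6 = 4E.
Offset 17: leading byte 0xEC = 11101100 → 3-byte char #7 = EC 8C A5.
Offset 20: leading byte 0xEC = 11101100 → 3-byte char #8 = EC 9C A2.
Offset 23: leading byte 0xE0 = 11100000 → 3-byte char #9 = E0 A4 93.
Offset 26: leading byte 0xF4 = 11110100 → 4-byte char #10 = F4 81 92 9F.
Leading byte 0xF4 = 11110100 matches 11110xxx → 4-byte sequence.
Byte 1: 0xF4 = 11110100, payload 100 (3 bits).
Byte 2: 0x81 = 10000001 (10xxxxxx ✓), payload 000001.
Byte 3: 0x92 = 10010010 (10xxxxxx ✓), payload 010010.
Byte 4: 0x9F = 10011111 (10xxxxxx ✓), payload 011111.
Concatenate: 100000001010010011111 = 0x10149F (21 bits → U+10149F).

U+10149F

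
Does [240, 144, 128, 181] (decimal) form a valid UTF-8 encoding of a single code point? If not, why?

Leading byte 0xF0 = 11110000 → 4-byte form.
Continuation bytes 0x90=10010000, 0x80=10000000, 0xB5=10110101 all match 10xxxxxx.
Decoded value 0x10035 is ≥ 0x10000 (shortest form) and not a surrogate.

valid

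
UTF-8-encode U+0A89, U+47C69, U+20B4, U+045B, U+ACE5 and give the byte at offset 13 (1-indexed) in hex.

0xEA

1-indexed offset 13 is 0-indexed offset 12.
U+0A89 → 3-byte form E0 AA 89 at offsets 0–2.
U+47C69 → 4-byte form F1 87 B1 A9 at offsets 3–6.
U+20B4 → 3-byte form E2 82 B4 at offsets 7–9.
U+045B → 2-byte form D1 9B at offsets 10–11.
U+ACE5 → 3-byte form EA B3 A5 at offsets 12–14.
Offset 12 falls in char 5's range; it's byte 1 of EA B3 A5 = 0xEA.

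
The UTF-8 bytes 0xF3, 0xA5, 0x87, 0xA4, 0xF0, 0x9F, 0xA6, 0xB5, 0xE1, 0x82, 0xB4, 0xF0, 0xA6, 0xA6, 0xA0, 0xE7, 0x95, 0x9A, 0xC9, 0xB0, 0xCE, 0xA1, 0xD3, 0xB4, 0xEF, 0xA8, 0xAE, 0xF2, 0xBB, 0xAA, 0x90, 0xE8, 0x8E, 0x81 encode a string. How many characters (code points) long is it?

Byte at offset 0: 0xF3 = 11110011 → 4-byte char (#1). Advance 4.
Byte at offset 4: 0xF0 = 11110000 → 4-byte char (#2). Advance 4.
Byte at offset 8: 0xE1 = 11100001 → 3-byte char (#3). Advance 3.
Byte at offset 11: 0xF0 = 11110000 → 4-byte char (#4). Advance 4.
Byte at offset 15: 0xE7 = 11100111 → 3-byte char (#5). Advance 3.
Byte at offset 18: 0xC9 = 11001001 → 2-byte char (#6). Advance 2.
Byte at offset 20: 0xCE = 11001110 → 2-byte char (#7). Advance 2.
Byte at offset 22: 0xD3 = 11010011 → 2-byte char (#8). Advance 2.
Byte at offset 24: 0xEF = 11101111 → 3-byte char (#9). Advance 3.
Byte at offset 27: 0xF2 = 11110010 → 4-byte char (#10). Advance 4.
Byte at offset 31: 0xE8 = 11101000 → 3-byte char (#11). Advance 3.
Reached end at offset 34 after 11 code points.

11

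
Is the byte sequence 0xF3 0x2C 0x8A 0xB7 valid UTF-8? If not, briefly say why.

invalid (non-continuation byte where continuation expected)

Leading byte 0xF3 = 11110011 → 4-byte form.
Byte 2 is 0x2C = 00101100, which is not 10xxxxxx — expected a continuation byte.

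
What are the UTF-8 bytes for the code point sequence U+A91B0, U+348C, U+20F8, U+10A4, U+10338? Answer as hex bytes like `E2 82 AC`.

U+A91B0: 4-byte form → F2 A9 86 B0.
U+348C: 3-byte form → E3 92 8C.
U+20F8: 3-byte form → E2 83 B8.
U+10A4: 3-byte form → E1 82 A4.
U+10338: 4-byte form → F0 90 8C B8.
Concatenated (17 bytes): F2 A9 86 B0 E3 92 8C E2 83 B8 E1 82 A4 F0 90 8C B8.

F2 A9 86 B0 E3 92 8C E2 83 B8 E1 82 A4 F0 90 8C B8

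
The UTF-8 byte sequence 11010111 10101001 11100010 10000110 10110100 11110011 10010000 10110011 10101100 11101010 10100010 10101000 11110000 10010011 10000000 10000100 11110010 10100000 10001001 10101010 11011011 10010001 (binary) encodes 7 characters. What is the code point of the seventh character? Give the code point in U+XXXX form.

Offset 0: leading byte 0xD7 = 11010111 → 2-byte char #1 = D7 A9.
Offset 2: leading byte 0xE2 = 11100010 → 3-byte char #2 = E2 86 B4.
Offset 5: leading byte 0xF3 = 11110011 → 4-byte char #3 = F3 90 B3 AC.
Offset 9: leading byte 0xEA = 11101010 → 3-byte char #4 = EA A2 A8.
Offset 12: leading byte 0xF0 = 11110000 → 4-byte char #5 = F0 93 80 84.
Offset 16: leading byte 0xF2 = 11110010 → 4-byte char #6 = F2 A0 89 AA.
Offset 20: leading byte 0xDB = 11011011 → 2-byte char #7 = DB 91.
Leading byte 0xDB = 11011011 matches 110xxxxx → 2-byte sequence.
Byte 1: 0xDB = 11011011, payload 11011 (5 bits).
Byte 2: 0x91 = 10010001 (10xxxxxx ✓), payload 010001.
Concatenate: 11011010001 = 0x6D1 (11 bits → U+06D1).

U+06D1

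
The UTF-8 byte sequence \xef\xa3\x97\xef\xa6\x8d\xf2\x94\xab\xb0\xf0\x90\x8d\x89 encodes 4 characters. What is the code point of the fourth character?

U+10349

Offset 0: leading byte 0xEF = 11101111 → 3-byte char #1 = EF A3 97.
Offset 3: leading byte 0xEF = 11101111 → 3-byte char #2 = EF A6 8D.
Offset 6: leading byte 0xF2 = 11110010 → 4-byte char #3 = F2 94 AB B0.
Offset 10: leading byte 0xF0 = 11110000 → 4-byte char #4 = F0 90 8D 89.
Leading byte 0xF0 = 11110000 matches 11110xxx → 4-byte sequence.
Byte 1: 0xF0 = 11110000, payload 000 (3 bits).
Byte 2: 0x90 = 10010000 (10xxxxxx ✓), payload 010000.
Byte 3: 0x8D = 10001101 (10xxxxxx ✓), payload 001101.
Byte 4: 0x89 = 10001001 (10xxxxxx ✓), payload 001001.
Concatenate: 000010000001101001001 = 0x10349 (21 bits → U+10349).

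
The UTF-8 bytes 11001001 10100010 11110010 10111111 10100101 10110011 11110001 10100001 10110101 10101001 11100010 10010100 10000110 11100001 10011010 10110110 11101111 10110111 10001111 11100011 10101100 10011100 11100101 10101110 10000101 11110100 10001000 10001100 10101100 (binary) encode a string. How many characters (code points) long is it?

Byte at offset 0: 0xC9 = 11001001 → 2-byte char (#1). Advance 2.
Byte at offset 2: 0xF2 = 11110010 → 4-byte char (#2). Advance 4.
Byte at offset 6: 0xF1 = 11110001 → 4-byte char (#3). Advance 4.
Byte at offset 10: 0xE2 = 11100010 → 3-byte char (#4). Advance 3.
Byte at offset 13: 0xE1 = 11100001 → 3-byte char (#5). Advance 3.
Byte at offset 16: 0xEF = 11101111 → 3-byte char (#6). Advance 3.
Byte at offset 19: 0xE3 = 11100011 → 3-byte char (#7). Advance 3.
Byte at offset 22: 0xE5 = 11100101 → 3-byte char (#8). Advance 3.
Byte at offset 25: 0xF4 = 11110100 → 4-byte char (#9). Advance 4.
Reached end at offset 29 after 9 code points.

9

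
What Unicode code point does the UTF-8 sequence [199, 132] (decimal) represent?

U+01C4

Leading byte 0xC7 = 11000111 matches 110xxxxx → 2-byte sequence.
Byte 1: 0xC7 = 11000111, payload 00111 (5 bits).
Byte 2: 0x84 = 10000100 (10xxxxxx ✓), payload 000100.
Concatenate: 00111000100 = 0x1C4 (11 bits → U+01C4).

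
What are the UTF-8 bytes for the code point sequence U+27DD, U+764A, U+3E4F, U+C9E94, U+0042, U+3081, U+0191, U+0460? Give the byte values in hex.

U+27DD: 3-byte form → E2 9F 9D.
U+764A: 3-byte form → E7 99 8A.
U+3E4F: 3-byte form → E3 B9 8F.
U+C9E94: 4-byte form → F3 89 BA 94.
U+0042: 1-byte form → 42.
U+3081: 3-byte form → E3 82 81.
U+0191: 2-byte form → C6 91.
U+0460: 2-byte form → D1 A0.
Concatenated (21 bytes): E2 9F 9D E7 99 8A E3 B9 8F F3 89 BA 94 42 E3 82 81 C6 91 D1 A0.

E2 9F 9D E7 99 8A E3 B9 8F F3 89 BA 94 42 E3 82 81 C6 91 D1 A0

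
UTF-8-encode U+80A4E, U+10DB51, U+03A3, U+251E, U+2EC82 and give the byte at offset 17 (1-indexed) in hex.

1-indexed offset 17 is 0-indexed offset 16.
U+80A4E → 4-byte form F2 80 A9 8E at offsets 0–3.
U+10DB51 → 4-byte form F4 8D AD 91 at offsets 4–7.
U+03A3 → 2-byte form CE A3 at offsets 8–9.
U+251E → 3-byte form E2 94 9E at offsets 10–12.
U+2EC82 → 4-byte form F0 AE B2 82 at offsets 13–16.
Offset 16 falls in char 5's range; it's byte 4 of F0 AE B2 82 = 0x82.

0x82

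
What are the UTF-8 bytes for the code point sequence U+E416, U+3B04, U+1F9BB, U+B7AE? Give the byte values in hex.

U+E416: 3-byte form → EE 90 96.
U+3B04: 3-byte form → E3 AC 84.
U+1F9BB: 4-byte form → F0 9F A6 BB.
U+B7AE: 3-byte form → EB 9E AE.
Concatenated (13 bytes): EE 90 96 E3 AC 84 F0 9F A6 BB EB 9E AE.

EE 90 96 E3 AC 84 F0 9F A6 BB EB 9E AE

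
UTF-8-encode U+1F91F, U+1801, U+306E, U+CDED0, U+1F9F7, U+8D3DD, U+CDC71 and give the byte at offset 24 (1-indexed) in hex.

0x8D

1-indexed offset 24 is 0-indexed offset 23.
U+1F91F → 4-byte form F0 9F A4 9F at offsets 0–3.
U+1801 → 3-byte form E1 A0 81 at offsets 4–6.
U+306E → 3-byte form E3 81 AE at offsets 7–9.
U+CDED0 → 4-byte form F3 8D BB 90 at offsets 10–13.
U+1F9F7 → 4-byte form F0 9F A7 B7 at offsets 14–17.
U+8D3DD → 4-byte form F2 8D 8F 9D at offsets 18–21.
U+CDC71 → 4-byte form F3 8D B1 B1 at offsets 22–25.
Offset 23 falls in char 7's range; it's byte 2 of F3 8D B1 B1 = 0x8D.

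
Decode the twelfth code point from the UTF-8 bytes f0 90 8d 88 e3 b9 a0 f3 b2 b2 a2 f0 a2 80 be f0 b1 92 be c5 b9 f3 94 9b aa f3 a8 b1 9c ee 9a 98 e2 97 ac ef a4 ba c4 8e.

U+010E

Offset 0: leading byte 0xF0 = 11110000 → 4-byte char #1 = F0 90 8D 88.
Offset 4: leading byte 0xE3 = 11100011 → 3-byte char #2 = E3 B9 A0.
Offset 7: leading byte 0xF3 = 11110011 → 4-byte char #3 = F3 B2 B2 A2.
Offset 11: leading byte 0xF0 = 11110000 → 4-byte char #4 = F0 A2 80 BE.
Offset 15: leading byte 0xF0 = 11110000 → 4-byte char #5 = F0 B1 92 BE.
Offset 19: leading byte 0xC5 = 11000101 → 2-byte char #6 = C5 B9.
Offset 21: leading byte 0xF3 = 11110011 → 4-byte char #7 = F3 94 9B AA.
Offset 25: leading byte 0xF3 = 11110011 → 4-byte char #8 = F3 A8 B1 9C.
Offset 29: leading byte 0xEE = 11101110 → 3-byte char #9 = EE 9A 98.
Offset 32: leading byte 0xE2 = 11100010 → 3-byte char #10 = E2 97 AC.
Offset 35: leading byte 0xEF = 11101111 → 3-byte char #11 = EF A4 BA.
Offset 38: leading byte 0xC4 = 11000100 → 2-byte char #12 = C4 8E.
Leading byte 0xC4 = 11000100 matches 110xxxxx → 2-byte sequence.
Byte 1: 0xC4 = 11000100, payload 00100 (5 bits).
Byte 2: 0x8E = 10001110 (10xxxxxx ✓), payload 001110.
Concatenate: 00100001110 = 0x10E (11 bits → U+010E).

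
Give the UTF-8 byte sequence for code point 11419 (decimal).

U+2C9B = 0x2C9B = 11419 decimal. In range U+0800–U+FFFF → 3-byte form: 1110xxxx 10xxxxxx 10xxxxxx.
Binary (16 bits): 0010110010011011.
Split 4+6+6: 0010 | 110010 | 011011.
Byte 1: 11100010 = 0xE2.
Byte 2: 10110010 = 0xB2.
Byte 3: 10011011 = 0x9B.

E2 B2 9B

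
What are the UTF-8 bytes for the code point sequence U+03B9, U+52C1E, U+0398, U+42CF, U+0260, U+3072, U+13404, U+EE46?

CE B9 F1 92 B0 9E CE 98 E4 8B 8F C9 A0 E3 81 B2 F0 93 90 84 EE B9 86

U+03B9: 2-byte form → CE B9.
U+52C1E: 4-byte form → F1 92 B0 9E.
U+0398: 2-byte form → CE 98.
U+42CF: 3-byte form → E4 8B 8F.
U+0260: 2-byte form → C9 A0.
U+3072: 3-byte form → E3 81 B2.
U+13404: 4-byte form → F0 93 90 84.
U+EE46: 3-byte form → EE B9 86.
Concatenated (23 bytes): CE B9 F1 92 B0 9E CE 98 E4 8B 8F C9 A0 E3 81 B2 F0 93 90 84 EE B9 86.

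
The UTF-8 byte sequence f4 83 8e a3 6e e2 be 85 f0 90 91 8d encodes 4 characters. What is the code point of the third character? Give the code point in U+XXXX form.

U+2F85

Offset 0: leading byte 0xF4 = 11110100 → 4-byte char #1 = F4 83 8E A3.
Offset 4: leading byte 0x6E = 01101110 → 1-byte char #2 = 6E.
Offset 5: leading byte 0xE2 = 11100010 → 3-byte char #3 = E2 BE 85.
Leading byte 0xE2 = 11100010 matches 1110xxxx → 3-byte sequence.
Byte 1: 0xE2 = 11100010, payload 0010 (4 bits).
Byte 2: 0xBE = 10111110 (10xxxxxx ✓), payload 111110.
Byte 3: 0x85 = 10000101 (10xxxxxx ✓), payload 000101.
Concatenate: 0010111110000101 = 0x2F85 (16 bits → U+2F85).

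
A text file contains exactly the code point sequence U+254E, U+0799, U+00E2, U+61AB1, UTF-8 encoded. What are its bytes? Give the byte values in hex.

E2 95 8E DE 99 C3 A2 F1 A1 AA B1

U+254E: 3-byte form → E2 95 8E.
U+0799: 2-byte form → DE 99.
U+00E2: 2-byte form → C3 A2.
U+61AB1: 4-byte form → F1 A1 AA B1.
Concatenated (11 bytes): E2 95 8E DE 99 C3 A2 F1 A1 AA B1.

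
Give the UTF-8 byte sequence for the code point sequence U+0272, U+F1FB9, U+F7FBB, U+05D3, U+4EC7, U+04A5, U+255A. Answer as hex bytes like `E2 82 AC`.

C9 B2 F3 B1 BE B9 F3 B7 BE BB D7 93 E4 BB 87 D2 A5 E2 95 9A

U+0272: 2-byte form → C9 B2.
U+F1FB9: 4-byte form → F3 B1 BE B9.
U+F7FBB: 4-byte form → F3 B7 BE BB.
U+05D3: 2-byte form → D7 93.
U+4EC7: 3-byte form → E4 BB 87.
U+04A5: 2-byte form → D2 A5.
U+255A: 3-byte form → E2 95 9A.
Concatenated (20 bytes): C9 B2 F3 B1 BE B9 F3 B7 BE BB D7 93 E4 BB 87 D2 A5 E2 95 9A.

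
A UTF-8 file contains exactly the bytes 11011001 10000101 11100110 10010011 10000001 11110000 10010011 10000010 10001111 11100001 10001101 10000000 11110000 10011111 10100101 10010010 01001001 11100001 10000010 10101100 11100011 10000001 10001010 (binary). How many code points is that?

Byte at offset 0: 0xD9 = 11011001 → 2-byte char (#1). Advance 2.
Byte at offset 2: 0xE6 = 11100110 → 3-byte char (#2). Advance 3.
Byte at offset 5: 0xF0 = 11110000 → 4-byte char (#3). Advance 4.
Byte at offset 9: 0xE1 = 11100001 → 3-byte char (#4). Advance 3.
Byte at offset 12: 0xF0 = 11110000 → 4-byte char (#5). Advance 4.
Byte at offset 16: 0x49 = 01001001 → 1-byte char (#6). Advance 1.
Byte at offset 17: 0xE1 = 11100001 → 3-byte char (#7). Advance 3.
Byte at offset 20: 0xE3 = 11100011 → 3-byte char (#8). Advance 3.
Reached end at offset 23 after 8 code points.

8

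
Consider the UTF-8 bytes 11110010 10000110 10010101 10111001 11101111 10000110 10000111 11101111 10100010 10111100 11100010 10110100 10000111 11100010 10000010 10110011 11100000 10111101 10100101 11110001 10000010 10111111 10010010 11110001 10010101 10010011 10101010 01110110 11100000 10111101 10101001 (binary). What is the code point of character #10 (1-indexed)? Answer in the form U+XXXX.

Offset 0: leading byte 0xF2 = 11110010 → 4-byte char #1 = F2 86 95 B9.
Offset 4: leading byte 0xEF = 11101111 → 3-byte char #2 = EF 86 87.
Offset 7: leading byte 0xEF = 11101111 → 3-byte char #3 = EF A2 BC.
Offset 10: leading byte 0xE2 = 11100010 → 3-byte char #4 = E2 B4 87.
Offset 13: leading byte 0xE2 = 11100010 → 3-byte char #5 = E2 82 B3.
Offset 16: leading byte 0xE0 = 11100000 → 3-byte char #6 = E0 BD A5.
Offset 19: leading byte 0xF1 = 11110001 → 4-byte char #7 = F1 82 BF 92.
Offset 23: leading byte 0xF1 = 11110001 → 4-byte char #8 = F1 95 93 AA.
Offset 27: leading byte 0x76 = 01110110 → 1-byte char #9 = 76.
Offset 28: leading byte 0xE0 = 11100000 → 3-byte char #10 = E0 BD A9.
Leading byte 0xE0 = 11100000 matches 1110xxxx → 3-byte sequence.
Byte 1: 0xE0 = 11100000, payload 0000 (4 bits).
Byte 2: 0xBD = 10111101 (10xxxxxx ✓), payload 111101.
Byte 3: 0xA9 = 10101001 (10xxxxxx ✓), payload 101001.
Concatenate: 0000111101101001 = 0xF69 (16 bits → U+0F69).

U+0F69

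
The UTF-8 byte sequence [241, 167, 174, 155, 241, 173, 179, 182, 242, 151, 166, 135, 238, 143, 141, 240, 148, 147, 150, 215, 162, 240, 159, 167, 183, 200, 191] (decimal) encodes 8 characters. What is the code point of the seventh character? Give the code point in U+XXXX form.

U+1F9F7

Offset 0: leading byte 0xF1 = 11110001 → 4-byte char #1 = F1 A7 AE 9B.
Offset 4: leading byte 0xF1 = 11110001 → 4-byte char #2 = F1 AD B3 B6.
Offset 8: leading byte 0xF2 = 11110010 → 4-byte char #3 = F2 97 A6 87.
Offset 12: leading byte 0xEE = 11101110 → 3-byte char #4 = EE 8F 8D.
Offset 15: leading byte 0xF0 = 11110000 → 4-byte char #5 = F0 94 93 96.
Offset 19: leading byte 0xD7 = 11010111 → 2-byte char #6 = D7 A2.
Offset 21: leading byte 0xF0 = 11110000 → 4-byte char #7 = F0 9F A7 B7.
Leading byte 0xF0 = 11110000 matches 11110xxx → 4-byte sequence.
Byte 1: 0xF0 = 11110000, payload 000 (3 bits).
Byte 2: 0x9F = 10011111 (10xxxxxx ✓), payload 011111.
Byte 3: 0xA7 = 10100111 (10xxxxxx ✓), payload 100111.
Byte 4: 0xB7 = 10110111 (10xxxxxx ✓), payload 110111.
Concatenate: 000011111100111110111 = 0x1F9F7 (21 bits → U+1F9F7).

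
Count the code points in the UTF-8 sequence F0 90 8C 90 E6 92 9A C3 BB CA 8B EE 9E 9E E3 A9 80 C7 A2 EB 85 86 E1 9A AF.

9

Byte at offset 0: 0xF0 = 11110000 → 4-byte char (#1). Advance 4.
Byte at offset 4: 0xE6 = 11100110 → 3-byte char (#2). Advance 3.
Byte at offset 7: 0xC3 = 11000011 → 2-byte char (#3). Advance 2.
Byte at offset 9: 0xCA = 11001010 → 2-byte char (#4). Advance 2.
Byte at offset 11: 0xEE = 11101110 → 3-byte char (#5). Advance 3.
Byte at offset 14: 0xE3 = 11100011 → 3-byte char (#6). Advance 3.
Byte at offset 17: 0xC7 = 11000111 → 2-byte char (#7). Advance 2.
Byte at offset 19: 0xEB = 11101011 → 3-byte char (#8). Advance 3.
Byte at offset 22: 0xE1 = 11100001 → 3-byte char (#9). Advance 3.
Reached end at offset 25 after 9 code points.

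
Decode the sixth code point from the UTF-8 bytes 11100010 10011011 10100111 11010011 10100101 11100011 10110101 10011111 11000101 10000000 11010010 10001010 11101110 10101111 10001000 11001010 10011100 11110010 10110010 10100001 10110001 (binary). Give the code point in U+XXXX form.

U+EBC8

Offset 0: leading byte 0xE2 = 11100010 → 3-byte char #1 = E2 9B A7.
Offset 3: leading byte 0xD3 = 11010011 → 2-byte char #2 = D3 A5.
Offset 5: leading byte 0xE3 = 11100011 → 3-byte char #3 = E3 B5 9F.
Offset 8: leading byte 0xC5 = 11000101 → 2-byte char #4 = C5 80.
Offset 10: leading byte 0xD2 = 11010010 → 2-byte char #5 = D2 8A.
Offset 12: leading byte 0xEE = 11101110 → 3-byte char #6 = EE AF 88.
Leading byte 0xEE = 11101110 matches 1110xxxx → 3-byte sequence.
Byte 1: 0xEE = 11101110, payload 1110 (4 bits).
Byte 2: 0xAF = 10101111 (10xxxxxx ✓), payload 101111.
Byte 3: 0x88 = 10001000 (10xxxxxx ✓), payload 001000.
Concatenate: 1110101111001000 = 0xEBC8 (16 bits → U+EBC8).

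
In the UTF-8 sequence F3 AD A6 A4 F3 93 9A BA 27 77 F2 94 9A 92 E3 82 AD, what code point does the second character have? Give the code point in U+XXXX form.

U+D36BA

Offset 0: leading byte 0xF3 = 11110011 → 4-byte char #1 = F3 AD A6 A4.
Offset 4: leading byte 0xF3 = 11110011 → 4-byte char #2 = F3 93 9A BA.
Leading byte 0xF3 = 11110011 matches 11110xxx → 4-byte sequence.
Byte 1: 0xF3 = 11110011, payload 011 (3 bits).
Byte 2: 0x93 = 10010011 (10xxxxxx ✓), payload 010011.
Byte 3: 0x9A = 10011010 (10xxxxxx ✓), payload 011010.
Byte 4: 0xBA = 10111010 (10xxxxxx ✓), payload 111010.
Concatenate: 011010011011010111010 = 0xD36BA (21 bits → U+D36BA).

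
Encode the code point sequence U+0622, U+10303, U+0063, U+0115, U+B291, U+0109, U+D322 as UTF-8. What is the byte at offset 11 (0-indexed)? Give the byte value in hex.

0x91

U+0622 → 2-byte form D8 A2 at offsets 0–1.
U+10303 → 4-byte form F0 90 8C 83 at offsets 2–5.
U+0063 → 1-byte form 63 at offsets 6–6.
U+0115 → 2-byte form C4 95 at offsets 7–8.
U+B291 → 3-byte form EB 8A 91 at offsets 9–11.
Offset 11 falls in char 5's range; it's byte 3 of EB 8A 91 = 0x91.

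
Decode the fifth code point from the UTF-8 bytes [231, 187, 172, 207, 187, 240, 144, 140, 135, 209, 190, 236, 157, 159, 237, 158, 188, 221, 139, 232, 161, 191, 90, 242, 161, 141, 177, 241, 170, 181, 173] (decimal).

U+C75F

Offset 0: leading byte 0xE7 = 11100111 → 3-byte char #1 = E7 BB AC.
Offset 3: leading byte 0xCF = 11001111 → 2-byte char #2 = CF BB.
Offset 5: leading byte 0xF0 = 11110000 → 4-byte char #3 = F0 90 8C 87.
Offset 9: leading byte 0xD1 = 11010001 → 2-byte char #4 = D1 BE.
Offset 11: leading byte 0xEC = 11101100 → 3-byte char #5 = EC 9D 9F.
Leading byte 0xEC = 11101100 matches 1110xxxx → 3-byte sequence.
Byte 1: 0xEC = 11101100, payload 1100 (4 bits).
Byte 2: 0x9D = 10011101 (10xxxxxx ✓), payload 011101.
Byte 3: 0x9F = 10011111 (10xxxxxx ✓), payload 011111.
Concatenate: 1100011101011111 = 0xC75F (16 bits → U+C75F).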